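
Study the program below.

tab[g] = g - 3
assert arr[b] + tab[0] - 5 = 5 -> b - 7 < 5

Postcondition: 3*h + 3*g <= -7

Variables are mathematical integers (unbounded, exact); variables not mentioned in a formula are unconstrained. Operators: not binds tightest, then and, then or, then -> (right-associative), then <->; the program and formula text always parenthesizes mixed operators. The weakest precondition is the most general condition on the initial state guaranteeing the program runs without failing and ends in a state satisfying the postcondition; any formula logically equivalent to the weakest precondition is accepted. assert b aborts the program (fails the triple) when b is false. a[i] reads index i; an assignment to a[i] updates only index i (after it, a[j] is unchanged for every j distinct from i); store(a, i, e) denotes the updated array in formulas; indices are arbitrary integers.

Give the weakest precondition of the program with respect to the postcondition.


Working backward. After the program, the postcondition 3*h + 3*g <= -7 must hold; in canonical form it is 3*g + 3*h <= -7.
Before assert arr[b] + tab[0] - 5 = 5 -> b - 7 < 5: (arr[b] + tab[0] = 10 -> b < 12) and 3*g + 3*h <= -7
Before tab[g] := g - 3: (arr[b] + store(tab, g, g - 3)[0] = 10 -> b < 12) and 3*g + 3*h <= -7
Answer: WP = (arr[b] + store(tab, g, g - 3)[0] = 10 -> b < 12) and 3*g + 3*h <= -7


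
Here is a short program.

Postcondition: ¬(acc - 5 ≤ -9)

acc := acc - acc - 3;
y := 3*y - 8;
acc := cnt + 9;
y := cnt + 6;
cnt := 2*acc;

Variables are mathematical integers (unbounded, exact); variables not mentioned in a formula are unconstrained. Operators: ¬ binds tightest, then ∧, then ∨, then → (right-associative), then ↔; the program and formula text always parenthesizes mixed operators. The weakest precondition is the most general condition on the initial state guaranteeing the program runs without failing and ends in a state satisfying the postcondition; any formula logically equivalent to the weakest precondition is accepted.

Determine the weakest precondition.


Working backward. After the program, the postcondition ¬(acc - 5 ≤ -9) must hold; in canonical form it is ¬(acc ≤ -4).
Before cnt := 2*acc: ¬(acc ≤ -4)
Before y := cnt + 6: ¬(acc ≤ -4)
Before acc := cnt + 9: ¬(cnt ≤ -13)
Before y := 3*y - 8: ¬(cnt ≤ -13)
Before acc := acc - acc - 3: ¬(cnt ≤ -13)
Answer: WP = ¬(cnt ≤ -13)


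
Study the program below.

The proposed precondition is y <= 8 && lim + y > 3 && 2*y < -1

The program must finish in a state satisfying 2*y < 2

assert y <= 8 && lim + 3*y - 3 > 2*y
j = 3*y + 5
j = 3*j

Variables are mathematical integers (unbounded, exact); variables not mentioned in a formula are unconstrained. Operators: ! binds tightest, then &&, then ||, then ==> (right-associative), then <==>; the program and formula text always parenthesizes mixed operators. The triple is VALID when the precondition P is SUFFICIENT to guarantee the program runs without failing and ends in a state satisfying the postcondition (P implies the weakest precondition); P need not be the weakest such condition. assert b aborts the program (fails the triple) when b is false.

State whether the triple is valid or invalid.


Working backward. After the program, 2*y < 2 must hold.
Before j := 3*j: 2*y < 2
Before j := 3*y + 5: 2*y < 2
Before assert y <= 8 && lim + 3*y - 3 > 2*y: y <= 8 && lim + y > 3 && 2*y < 2
The weakest precondition is y <= 8 && lim + y > 3 && 2*y < 2.
Check whether y <= 8 && lim + y > 3 && 2*y < -1 implies it.
Every state satisfying the precondition satisfies the weakest precondition: the implication holds.
Answer: valid


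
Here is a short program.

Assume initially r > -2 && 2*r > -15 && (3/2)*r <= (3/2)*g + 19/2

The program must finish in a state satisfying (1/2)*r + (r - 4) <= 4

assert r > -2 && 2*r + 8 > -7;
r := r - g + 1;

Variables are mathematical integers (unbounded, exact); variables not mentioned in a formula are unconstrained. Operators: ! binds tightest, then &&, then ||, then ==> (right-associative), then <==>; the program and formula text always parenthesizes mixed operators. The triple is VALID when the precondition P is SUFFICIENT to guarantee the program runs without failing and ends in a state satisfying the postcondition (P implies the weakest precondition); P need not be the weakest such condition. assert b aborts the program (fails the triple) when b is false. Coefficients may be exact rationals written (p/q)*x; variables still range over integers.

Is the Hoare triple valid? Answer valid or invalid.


Working backward. After the program, the postcondition (1/2)*r + (r - 4) <= 4 must hold; in canonical form it is (3/2)*r <= 8.
Before r := r - g + 1: (3/2)*r <= (3/2)*g + 13/2
Before assert r > -2 && 2*r + 8 > -7: r > -2 && 2*r > -15 && (3/2)*r <= (3/2)*g + 13/2
The weakest precondition is r > -2 && 2*r > -15 && (3/2)*r <= (3/2)*g + 13/2.
Check whether r > -2 && 2*r > -15 && (3/2)*r <= (3/2)*g + 19/2 implies it.
Countermodel: at the initial state g = 0, r = 5, the precondition holds but the weakest precondition fails.
Answer: invalid


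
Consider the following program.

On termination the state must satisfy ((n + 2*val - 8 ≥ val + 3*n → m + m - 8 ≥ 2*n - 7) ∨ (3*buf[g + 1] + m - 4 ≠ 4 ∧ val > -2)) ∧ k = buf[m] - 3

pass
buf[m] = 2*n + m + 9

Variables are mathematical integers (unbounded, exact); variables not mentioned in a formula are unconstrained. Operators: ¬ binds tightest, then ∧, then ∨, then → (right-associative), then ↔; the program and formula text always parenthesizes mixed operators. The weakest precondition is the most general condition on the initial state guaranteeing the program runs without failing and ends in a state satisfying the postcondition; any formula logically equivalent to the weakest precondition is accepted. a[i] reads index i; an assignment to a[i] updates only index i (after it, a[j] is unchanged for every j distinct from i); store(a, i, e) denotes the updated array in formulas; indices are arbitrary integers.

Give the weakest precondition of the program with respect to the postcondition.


Working backward. After the program, the postcondition ((n + 2*val - 8 ≥ val + 3*n → m + m - 8 ≥ 2*n - 7) ∨ (3*buf[g + 1] + m - 4 ≠ 4 ∧ val > -2)) ∧ k = buf[m] - 3 must hold; in canonical form it is ((val ≥ 2*n + 8 → 2*m ≥ 2*n + 1) ∨ (3*buf[g + 1] + m ≠ 8 ∧ val > -2)) ∧ k = buf[m] - 3.
Before buf[m] := 2*n + m + 9: ((val ≥ 2*n + 8 → 2*m ≥ 2*n + 1) ∨ (3*store(buf, m, m + 2*n + 9)[g + 1] + m ≠ 8 ∧ val > -2)) ∧ k = store(buf, m, m + 2*n + 9)[m] - 3
Before skip: ((val ≥ 2*n + 8 → 2*m ≥ 2*n + 1) ∨ (3*store(buf, m, m + 2*n + 9)[g + 1] + m ≠ 8 ∧ val > -2)) ∧ k = store(buf, m, m + 2*n + 9)[m] - 3
Answer: WP = ((val ≥ 2*n + 8 → 2*m ≥ 2*n + 1) ∨ (3*store(buf, m, m + 2*n + 9)[g + 1] + m ≠ 8 ∧ val > -2)) ∧ k = store(buf, m, m + 2*n + 9)[m] - 3


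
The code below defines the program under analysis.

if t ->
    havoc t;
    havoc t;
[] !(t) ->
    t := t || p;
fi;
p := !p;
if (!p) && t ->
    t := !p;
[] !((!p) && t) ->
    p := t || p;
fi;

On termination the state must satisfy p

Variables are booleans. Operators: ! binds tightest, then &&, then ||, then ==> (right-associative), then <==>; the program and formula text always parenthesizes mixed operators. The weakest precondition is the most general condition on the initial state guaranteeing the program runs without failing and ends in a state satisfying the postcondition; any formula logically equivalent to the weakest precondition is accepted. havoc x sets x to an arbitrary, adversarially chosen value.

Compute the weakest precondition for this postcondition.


Working backward. After the program, p must hold.
Then branch requires p; else branch requires t || p.
Before the if: (((!p) && t) ==> p) && ((!((!p) && t)) ==> (t || p))
Before p := !p: ((p && t) ==> (!p)) && ((!(p && t)) ==> (t || (!p)))
Then branch requires (p ==> (!p)) && (!p); else branch requires (p && (t || p)) ==> (!p).
Before the if: (t ==> ((p ==> (!p)) && (!p))) && ((!t) ==> ((p && (t || p)) ==> (!p)))
Answer: WP = (t ==> ((p ==> (!p)) && (!p))) && ((!t) ==> ((p && (t || p)) ==> (!p)))


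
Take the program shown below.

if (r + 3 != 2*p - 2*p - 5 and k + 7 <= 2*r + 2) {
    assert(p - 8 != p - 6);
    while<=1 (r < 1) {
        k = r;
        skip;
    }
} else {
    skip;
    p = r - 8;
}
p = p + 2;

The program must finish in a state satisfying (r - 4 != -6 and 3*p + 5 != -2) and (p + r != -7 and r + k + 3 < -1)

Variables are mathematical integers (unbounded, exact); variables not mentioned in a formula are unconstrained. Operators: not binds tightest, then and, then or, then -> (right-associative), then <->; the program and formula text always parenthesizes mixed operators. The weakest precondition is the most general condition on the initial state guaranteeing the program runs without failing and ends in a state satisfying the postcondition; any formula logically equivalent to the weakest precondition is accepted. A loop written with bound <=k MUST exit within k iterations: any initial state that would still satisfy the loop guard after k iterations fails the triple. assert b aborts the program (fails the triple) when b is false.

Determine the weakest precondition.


Working backward. After the program, the postcondition (r - 4 != -6 and 3*p + 5 != -2) and (p + r != -7 and r + k + 3 < -1) must hold; in canonical form it is r != -2 and 3*p != -7 and p + r != -7 and k + r < -4.
Before p := p + 2: r != -2 and 3*p != -13 and p + r != -9 and k + r < -4
Then branch requires (r < 1 -> ((not (r < 1)) and r != -2 and 3*p != -13 and p + r != -9 and 2*r < -4)) and ((not (r < 1)) -> (r != -2 and 3*p != -13 and p + r != -9 and k + r < -4)); else branch requires r != -2 and 3*r != 11 and 2*r != -1 and k + r < -4.
Before the if: ((r != -8 and k <= 2*r - 5) -> ((r < 1 -> ((not (r < 1)) and r != -2 and 3*p != -13 and p + r != -9 and 2*r < -4)) and ((not (r < 1)) -> (r != -2 and 3*p != -13 and p + r != -9 and k + r < -4)))) and ((not (r != -8 and k <= 2*r - 5)) -> (r != -2 and 3*r != 11 and 2*r != -1 and k + r < -4))
Answer: WP = ((r != -8 and k <= 2*r - 5) -> ((r < 1 -> ((not (r < 1)) and r != -2 and 3*p != -13 and p + r != -9 and 2*r < -4)) and ((not (r < 1)) -> (r != -2 and 3*p != -13 and p + r != -9 and k + r < -4)))) and ((not (r != -8 and k <= 2*r - 5)) -> (r != -2 and 3*r != 11 and 2*r != -1 and k + r < -4))


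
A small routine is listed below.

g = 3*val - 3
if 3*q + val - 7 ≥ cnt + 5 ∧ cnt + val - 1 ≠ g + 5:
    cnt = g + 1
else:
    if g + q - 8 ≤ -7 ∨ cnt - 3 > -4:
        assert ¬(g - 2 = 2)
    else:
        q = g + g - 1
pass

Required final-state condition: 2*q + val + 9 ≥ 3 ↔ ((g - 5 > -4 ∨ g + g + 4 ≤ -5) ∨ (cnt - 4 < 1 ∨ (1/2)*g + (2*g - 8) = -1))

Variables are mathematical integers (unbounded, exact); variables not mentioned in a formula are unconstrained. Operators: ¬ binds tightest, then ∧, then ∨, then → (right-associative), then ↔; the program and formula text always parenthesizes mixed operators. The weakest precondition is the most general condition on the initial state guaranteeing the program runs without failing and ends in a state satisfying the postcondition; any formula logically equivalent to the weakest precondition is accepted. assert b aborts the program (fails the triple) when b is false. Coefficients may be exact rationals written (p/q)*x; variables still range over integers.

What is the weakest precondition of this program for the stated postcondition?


Working backward. After the program, the postcondition 2*q + val + 9 ≥ 3 ↔ ((g - 5 > -4 ∨ g + g + 4 ≤ -5) ∨ (cnt - 4 < 1 ∨ (1/2)*g + (2*g - 8) = -1)) must hold; in canonical form it is 2*q + val ≥ -6 ↔ (g > 1 ∨ 2*g ≤ -9 ∨ cnt < 5 ∨ (5/2)*g = 7).
Before skip: 2*q + val ≥ -6 ↔ (g > 1 ∨ 2*g ≤ -9 ∨ cnt < 5 ∨ (5/2)*g = 7)
Then branch requires 2*q + val ≥ -6 ↔ (g > 1 ∨ 2*g ≤ -9 ∨ g < 4 ∨ (5/2)*g = 7); else branch requires ((g + q ≤ 1 ∨ cnt > -1) → ((¬(g = 4)) ∧ (2*q + val ≥ -6 ↔ (g > 1 ∨ 2*g ≤ -9 ∨ cnt < 5 ∨ (5/2)*g = 7)))) ∧ ((¬(g + q ≤ 1 ∨ cnt > -1)) → (4*g + val ≥ -4 ↔ (g > 1 ∨ 2*g ≤ -9 ∨ cnt < 5 ∨ (5/2)*g = 7))).
Before the if: ((3*q + val ≥ cnt + 12 ∧ cnt + val ≠ g + 6) → (2*q + val ≥ -6 ↔ (g > 1 ∨ 2*g ≤ -9 ∨ g < 4 ∨ (5/2)*g = 7))) ∧ ((¬(3*q + val ≥ cnt + 12 ∧ cnt + val ≠ g + 6)) → (((g + q ≤ 1 ∨ cnt > -1) → ((¬(g = 4)) ∧ (2*q + val ≥ -6 ↔ (g > 1 ∨ 2*g ≤ -9 ∨ cnt < 5 ∨ (5/2)*g = 7)))) ∧ ((¬(g + q ≤ 1 ∨ cnt > -1)) → (4*g + val ≥ -4 ↔ (g > 1 ∨ 2*g ≤ -9 ∨ cnt < 5 ∨ (5/2)*g = 7)))))
Before g := 3*val - 3: ((3*q + val ≥ cnt + 12 ∧ cnt ≠ 2*val + 3) → (2*q + val ≥ -6 ↔ (3*val > 4 ∨ 6*val ≤ -3 ∨ 3*val < 7 ∨ (15/2)*val = 29/2))) ∧ ((¬(3*q + val ≥ cnt + 12 ∧ cnt ≠ 2*val + 3)) → (((q + 3*val ≤ 4 ∨ cnt > -1) → ((¬(3*val = 7)) ∧ (2*q + val ≥ -6 ↔ (3*val > 4 ∨ 6*val ≤ -3 ∨ cnt < 5 ∨ (15/2)*val = 29/2)))) ∧ ((¬(q + 3*val ≤ 4 ∨ cnt > -1)) → (13*val ≥ 8 ↔ (3*val > 4 ∨ 6*val ≤ -3 ∨ cnt < 5 ∨ (15/2)*val = 29/2)))))
Answer: WP = ((3*q + val ≥ cnt + 12 ∧ cnt ≠ 2*val + 3) → (2*q + val ≥ -6 ↔ (3*val > 4 ∨ 6*val ≤ -3 ∨ 3*val < 7 ∨ (15/2)*val = 29/2))) ∧ ((¬(3*q + val ≥ cnt + 12 ∧ cnt ≠ 2*val + 3)) → (((q + 3*val ≤ 4 ∨ cnt > -1) → ((¬(3*val = 7)) ∧ (2*q + val ≥ -6 ↔ (3*val > 4 ∨ 6*val ≤ -3 ∨ cnt < 5 ∨ (15/2)*val = 29/2)))) ∧ ((¬(q + 3*val ≤ 4 ∨ cnt > -1)) → (13*val ≥ 8 ↔ (3*val > 4 ∨ 6*val ≤ -3 ∨ cnt < 5 ∨ (15/2)*val = 29/2)))))


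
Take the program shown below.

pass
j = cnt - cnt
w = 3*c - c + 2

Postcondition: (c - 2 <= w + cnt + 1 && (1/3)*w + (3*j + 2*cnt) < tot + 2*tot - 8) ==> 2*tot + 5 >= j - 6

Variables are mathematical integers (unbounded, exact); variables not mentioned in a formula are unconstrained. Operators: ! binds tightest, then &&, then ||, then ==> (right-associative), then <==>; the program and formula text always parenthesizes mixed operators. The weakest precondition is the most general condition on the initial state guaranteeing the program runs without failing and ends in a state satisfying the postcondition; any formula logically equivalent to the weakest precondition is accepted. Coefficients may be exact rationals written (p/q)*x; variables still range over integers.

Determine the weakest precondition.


Working backward. After the program, the postcondition (c - 2 <= w + cnt + 1 && (1/3)*w + (3*j + 2*cnt) < tot + 2*tot - 8) ==> 2*tot + 5 >= j - 6 must hold; in canonical form it is (c <= cnt + w + 3 && 2*cnt + 3*j + (1/3)*w < 3*tot - 8) ==> 2*tot >= j - 11.
Before w := 3*c - c + 2: (c + cnt >= -5 && (2/3)*c + 2*cnt + 3*j < 3*tot - 26/3) ==> 2*tot >= j - 11
Before j := cnt - cnt: (c + cnt >= -5 && (2/3)*c + 2*cnt < 3*tot - 26/3) ==> 2*tot >= -11
Before skip: (c + cnt >= -5 && (2/3)*c + 2*cnt < 3*tot - 26/3) ==> 2*tot >= -11
Answer: WP = (c + cnt >= -5 && (2/3)*c + 2*cnt < 3*tot - 26/3) ==> 2*tot >= -11


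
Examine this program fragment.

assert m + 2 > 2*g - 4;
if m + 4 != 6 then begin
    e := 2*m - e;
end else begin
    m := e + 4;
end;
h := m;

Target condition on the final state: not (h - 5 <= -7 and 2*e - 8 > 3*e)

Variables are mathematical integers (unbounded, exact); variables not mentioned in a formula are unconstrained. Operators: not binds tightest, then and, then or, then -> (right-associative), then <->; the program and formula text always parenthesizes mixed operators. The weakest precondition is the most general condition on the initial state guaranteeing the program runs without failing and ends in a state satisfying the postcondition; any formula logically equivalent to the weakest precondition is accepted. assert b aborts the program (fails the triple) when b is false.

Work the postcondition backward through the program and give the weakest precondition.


Working backward. After the program, the postcondition not (h - 5 <= -7 and 2*e - 8 > 3*e) must hold; in canonical form it is not (h <= -2 and e < -8).
Before h := m: not (m <= -2 and e < -8)
Then branch requires not (m <= -2 and 2*m < e - 8); else branch requires not (e <= -6 and e < -8).
Before the if: (m != 2 -> (not (m <= -2 and 2*m < e - 8))) and ((not (m != 2)) -> (not (e <= -6 and e < -8)))
Before assert m + 2 > 2*g - 4: m > 2*g - 6 and (m != 2 -> (not (m <= -2 and 2*m < e - 8))) and ((not (m != 2)) -> (not (e <= -6 and e < -8)))
Answer: WP = m > 2*g - 6 and (m != 2 -> (not (m <= -2 and 2*m < e - 8))) and ((not (m != 2)) -> (not (e <= -6 and e < -8)))


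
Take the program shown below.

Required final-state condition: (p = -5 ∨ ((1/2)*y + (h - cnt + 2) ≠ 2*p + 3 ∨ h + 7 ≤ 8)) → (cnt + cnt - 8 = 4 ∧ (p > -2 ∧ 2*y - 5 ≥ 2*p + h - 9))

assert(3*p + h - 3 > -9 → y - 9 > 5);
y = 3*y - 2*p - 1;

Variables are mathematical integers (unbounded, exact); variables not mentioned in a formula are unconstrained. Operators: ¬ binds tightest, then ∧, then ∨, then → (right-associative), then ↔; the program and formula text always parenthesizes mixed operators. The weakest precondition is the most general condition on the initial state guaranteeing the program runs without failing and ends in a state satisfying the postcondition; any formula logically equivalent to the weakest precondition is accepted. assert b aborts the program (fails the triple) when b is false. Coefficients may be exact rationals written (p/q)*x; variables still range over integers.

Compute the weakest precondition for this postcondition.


Working backward. After the program, the postcondition (p = -5 ∨ ((1/2)*y + (h - cnt + 2) ≠ 2*p + 3 ∨ h + 7 ≤ 8)) → (cnt + cnt - 8 = 4 ∧ (p > -2 ∧ 2*y - 5 ≥ 2*p + h - 9)) must hold; in canonical form it is (p = -5 ∨ h + (1/2)*y ≠ cnt + 2*p + 1 ∨ h ≤ 1) → (2*cnt = 12 ∧ p > -2 ∧ 2*y ≥ h + 2*p - 4).
Before y := 3*y - 2*p - 1: (p = -5 ∨ h + (3/2)*y ≠ cnt + 3*p + 3/2 ∨ h ≤ 1) → (2*cnt = 12 ∧ p > -2 ∧ 6*y ≥ h + 6*p - 2)
Before assert 3*p + h - 3 > -9 → y - 9 > 5: (h + 3*p > -6 → y > 14) ∧ ((p = -5 ∨ h + (3/2)*y ≠ cnt + 3*p + 3/2 ∨ h ≤ 1) → (2*cnt = 12 ∧ p > -2 ∧ 6*y ≥ h + 6*p - 2))
Answer: WP = (h + 3*p > -6 → y > 14) ∧ ((p = -5 ∨ h + (3/2)*y ≠ cnt + 3*p + 3/2 ∨ h ≤ 1) → (2*cnt = 12 ∧ p > -2 ∧ 6*y ≥ h + 6*p - 2))


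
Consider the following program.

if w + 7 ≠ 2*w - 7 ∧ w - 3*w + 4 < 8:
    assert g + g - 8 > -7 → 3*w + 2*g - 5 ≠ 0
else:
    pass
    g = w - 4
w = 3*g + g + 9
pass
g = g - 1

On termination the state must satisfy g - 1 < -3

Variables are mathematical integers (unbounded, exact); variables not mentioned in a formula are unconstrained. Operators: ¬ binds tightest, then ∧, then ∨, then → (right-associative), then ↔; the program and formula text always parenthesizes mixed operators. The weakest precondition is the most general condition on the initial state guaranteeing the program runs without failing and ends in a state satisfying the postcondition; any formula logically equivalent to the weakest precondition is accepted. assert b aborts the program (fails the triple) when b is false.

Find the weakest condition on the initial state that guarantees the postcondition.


Working backward. After the program, the postcondition g - 1 < -3 must hold; in canonical form it is g < -2.
Before g := g - 1: g < -1
Before skip: g < -1
Before w := 3*g + g + 9: g < -1
Then branch requires (2*g > 1 → 2*g + 3*w ≠ 5) ∧ g < -1; else branch requires w < 3.
Before the if: ((w ≠ 14 ∧ 2*w > -4) → ((2*g > 1 → 2*g + 3*w ≠ 5) ∧ g < -1)) ∧ ((¬(w ≠ 14 ∧ 2*w > -4)) → w < 3)
Answer: WP = ((w ≠ 14 ∧ 2*w > -4) → ((2*g > 1 → 2*g + 3*w ≠ 5) ∧ g < -1)) ∧ ((¬(w ≠ 14 ∧ 2*w > -4)) → w < 3)


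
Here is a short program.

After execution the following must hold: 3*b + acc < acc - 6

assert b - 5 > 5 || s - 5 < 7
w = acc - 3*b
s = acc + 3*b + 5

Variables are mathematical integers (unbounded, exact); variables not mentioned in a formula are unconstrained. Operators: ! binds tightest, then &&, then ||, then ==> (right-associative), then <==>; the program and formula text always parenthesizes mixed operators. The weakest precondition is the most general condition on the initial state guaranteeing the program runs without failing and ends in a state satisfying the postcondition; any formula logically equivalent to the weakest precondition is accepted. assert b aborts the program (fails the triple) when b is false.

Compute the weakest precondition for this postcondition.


Working backward. After the program, the postcondition 3*b + acc < acc - 6 must hold; in canonical form it is 3*b < -6.
Before s := acc + 3*b + 5: 3*b < -6
Before w := acc - 3*b: 3*b < -6
Before assert b - 5 > 5 || s - 5 < 7: (b > 10 || s < 12) && 3*b < -6
Answer: WP = (b > 10 || s < 12) && 3*b < -6


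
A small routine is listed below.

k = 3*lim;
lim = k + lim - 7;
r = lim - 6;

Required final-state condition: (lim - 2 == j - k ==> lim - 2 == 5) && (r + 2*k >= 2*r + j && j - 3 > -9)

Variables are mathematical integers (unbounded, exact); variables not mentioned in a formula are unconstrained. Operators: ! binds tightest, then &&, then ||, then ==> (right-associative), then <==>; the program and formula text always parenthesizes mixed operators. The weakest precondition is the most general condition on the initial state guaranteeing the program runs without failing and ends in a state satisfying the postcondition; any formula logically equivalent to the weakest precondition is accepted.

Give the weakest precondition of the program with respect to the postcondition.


Working backward. After the program, the postcondition (lim - 2 == j - k ==> lim - 2 == 5) && (r + 2*k >= 2*r + j && j - 3 > -9) must hold; in canonical form it is (k + lim == j + 2 ==> lim == 7) && 2*k >= j + r && j > -6.
Before r := lim - 6: (k + lim == j + 2 ==> lim == 7) && 2*k >= j + lim - 6 && j > -6
Before lim := k + lim - 7: (2*k + lim == j + 9 ==> k + lim == 14) && k >= j + lim - 13 && j > -6
Before k := 3*lim: (7*lim == j + 9 ==> 4*lim == 14) && 2*lim >= j - 13 && j > -6
Answer: WP = (7*lim == j + 9 ==> 4*lim == 14) && 2*lim >= j - 13 && j > -6


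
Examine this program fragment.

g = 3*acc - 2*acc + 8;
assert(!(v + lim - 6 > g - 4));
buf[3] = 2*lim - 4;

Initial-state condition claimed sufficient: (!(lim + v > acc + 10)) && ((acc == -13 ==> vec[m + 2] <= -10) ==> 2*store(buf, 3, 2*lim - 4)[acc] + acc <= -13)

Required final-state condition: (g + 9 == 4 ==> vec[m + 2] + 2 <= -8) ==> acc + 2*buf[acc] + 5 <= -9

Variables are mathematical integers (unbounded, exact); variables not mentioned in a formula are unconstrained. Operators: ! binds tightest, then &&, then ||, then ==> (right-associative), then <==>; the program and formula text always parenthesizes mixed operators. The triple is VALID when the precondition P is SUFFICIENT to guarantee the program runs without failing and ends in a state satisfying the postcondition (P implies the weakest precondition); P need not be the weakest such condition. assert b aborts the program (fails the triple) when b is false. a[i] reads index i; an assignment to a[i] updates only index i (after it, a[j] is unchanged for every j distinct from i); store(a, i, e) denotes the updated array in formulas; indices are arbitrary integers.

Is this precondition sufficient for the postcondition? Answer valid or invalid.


Working backward. After the program, the postcondition (g + 9 == 4 ==> vec[m + 2] + 2 <= -8) ==> acc + 2*buf[acc] + 5 <= -9 must hold; in canonical form it is (g == -5 ==> vec[m + 2] <= -10) ==> 2*buf[acc] + acc <= -14.
Before buf[3] := 2*lim - 4: (g == -5 ==> vec[m + 2] <= -10) ==> 2*store(buf, 3, 2*lim - 4)[acc] + acc <= -14
Before assert !(v + lim - 6 > g - 4): (!(lim + v > g + 2)) && ((g == -5 ==> vec[m + 2] <= -10) ==> 2*store(buf, 3, 2*lim - 4)[acc] + acc <= -14)
Before g := 3*acc - 2*acc + 8: (!(lim + v > acc + 10)) && ((acc == -13 ==> vec[m + 2] <= -10) ==> 2*store(buf, 3, 2*lim - 4)[acc] + acc <= -14)
The weakest precondition is (!(lim + v > acc + 10)) && ((acc == -13 ==> vec[m + 2] <= -10) ==> 2*store(buf, 3, 2*lim - 4)[acc] + acc <= -14).
Check whether (!(lim + v > acc + 10)) && ((acc == -13 ==> vec[m + 2] <= -10) ==> 2*store(buf, 3, 2*lim - 4)[acc] + acc <= -13) implies it.
Countermodel: at the initial state acc = -15, buf = {[-15] = 1, [0] = 2, [3] = 2, elsewhere 2}, lim = 0, m = -2, v = -5, vec = {[-15] = -9, [0] = -9, [3] = -9, elsewhere -9}, the precondition holds but the weakest precondition fails.
Answer: invalid


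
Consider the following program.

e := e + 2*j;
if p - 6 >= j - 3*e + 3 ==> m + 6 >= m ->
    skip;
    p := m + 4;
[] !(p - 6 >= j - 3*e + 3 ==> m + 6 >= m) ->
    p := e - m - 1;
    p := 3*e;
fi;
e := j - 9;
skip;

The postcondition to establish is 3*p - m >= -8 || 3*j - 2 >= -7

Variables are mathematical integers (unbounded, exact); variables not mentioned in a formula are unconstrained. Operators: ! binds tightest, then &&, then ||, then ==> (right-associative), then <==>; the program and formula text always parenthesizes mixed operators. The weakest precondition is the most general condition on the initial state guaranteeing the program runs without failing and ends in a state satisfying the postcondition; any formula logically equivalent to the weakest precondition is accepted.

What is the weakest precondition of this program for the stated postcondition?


Working backward. After the program, the postcondition 3*p - m >= -8 || 3*j - 2 >= -7 must hold; in canonical form it is 3*p >= m - 8 || 3*j >= -5.
Before skip: 3*p >= m - 8 || 3*j >= -5
Before e := j - 9: 3*p >= m - 8 || 3*j >= -5
Then branch requires 2*m >= -20 || 3*j >= -5; else branch requires 9*e >= m - 8 || 3*j >= -5.
Before the if: 2*m >= -20 || 3*j >= -5
Before e := e + 2*j: 2*m >= -20 || 3*j >= -5
Answer: WP = 2*m >= -20 || 3*j >= -5


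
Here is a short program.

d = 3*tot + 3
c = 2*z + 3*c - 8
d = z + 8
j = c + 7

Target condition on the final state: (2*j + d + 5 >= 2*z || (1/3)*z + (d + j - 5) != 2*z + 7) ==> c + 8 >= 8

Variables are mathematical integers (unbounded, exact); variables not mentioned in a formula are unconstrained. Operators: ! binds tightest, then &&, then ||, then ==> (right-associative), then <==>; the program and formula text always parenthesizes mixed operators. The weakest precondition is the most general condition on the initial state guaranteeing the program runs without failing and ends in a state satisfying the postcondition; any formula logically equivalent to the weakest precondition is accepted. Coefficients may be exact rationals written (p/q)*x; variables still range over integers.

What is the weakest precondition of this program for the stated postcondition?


Working backward. After the program, the postcondition (2*j + d + 5 >= 2*z || (1/3)*z + (d + j - 5) != 2*z + 7) ==> c + 8 >= 8 must hold; in canonical form it is (d + 2*j >= 2*z - 5 || d + j != (5/3)*z + 12) ==> c >= 0.
Before j := c + 7: (2*c + d >= 2*z - 19 || c + d != (5/3)*z + 5) ==> c >= 0
Before d := z + 8: (2*c >= z - 27 || c != (2/3)*z - 3) ==> c >= 0
Before c := 2*z + 3*c - 8: (6*c + 3*z >= -11 || 3*c + (4/3)*z != 5) ==> 3*c + 2*z >= 8
Before d := 3*tot + 3: (6*c + 3*z >= -11 || 3*c + (4/3)*z != 5) ==> 3*c + 2*z >= 8
Answer: WP = (6*c + 3*z >= -11 || 3*c + (4/3)*z != 5) ==> 3*c + 2*z >= 8


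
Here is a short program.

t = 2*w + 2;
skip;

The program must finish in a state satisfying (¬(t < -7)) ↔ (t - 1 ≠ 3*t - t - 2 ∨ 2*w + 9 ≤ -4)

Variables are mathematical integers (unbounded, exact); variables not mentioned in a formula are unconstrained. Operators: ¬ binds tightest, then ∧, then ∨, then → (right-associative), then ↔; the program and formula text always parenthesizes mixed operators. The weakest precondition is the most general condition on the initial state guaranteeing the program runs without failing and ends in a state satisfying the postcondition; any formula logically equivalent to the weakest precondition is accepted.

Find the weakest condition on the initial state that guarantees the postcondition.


Working backward. After the program, the postcondition (¬(t < -7)) ↔ (t - 1 ≠ 3*t - t - 2 ∨ 2*w + 9 ≤ -4) must hold; in canonical form it is (¬(t < -7)) ↔ (t ≠ 1 ∨ 2*w ≤ -13).
Before skip: (¬(t < -7)) ↔ (t ≠ 1 ∨ 2*w ≤ -13)
Before t := 2*w + 2: (¬(2*w < -9)) ↔ (2*w ≠ -1 ∨ 2*w ≤ -13)
Answer: WP = (¬(2*w < -9)) ↔ (2*w ≠ -1 ∨ 2*w ≤ -13)


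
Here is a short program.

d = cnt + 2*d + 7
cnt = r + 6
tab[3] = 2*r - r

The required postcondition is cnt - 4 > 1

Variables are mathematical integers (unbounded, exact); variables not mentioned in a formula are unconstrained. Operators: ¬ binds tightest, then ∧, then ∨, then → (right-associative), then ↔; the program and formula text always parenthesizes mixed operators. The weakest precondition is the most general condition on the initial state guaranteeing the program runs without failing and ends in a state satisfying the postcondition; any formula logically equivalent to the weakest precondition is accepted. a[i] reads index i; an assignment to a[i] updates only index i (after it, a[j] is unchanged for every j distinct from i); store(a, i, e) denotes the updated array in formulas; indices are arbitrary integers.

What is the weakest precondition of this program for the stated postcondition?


Working backward. After the program, the postcondition cnt - 4 > 1 must hold; in canonical form it is cnt > 5.
Before tab[3] := 2*r - r: cnt > 5
Before cnt := r + 6: r > -1
Before d := cnt + 2*d + 7: r > -1
Answer: WP = r > -1


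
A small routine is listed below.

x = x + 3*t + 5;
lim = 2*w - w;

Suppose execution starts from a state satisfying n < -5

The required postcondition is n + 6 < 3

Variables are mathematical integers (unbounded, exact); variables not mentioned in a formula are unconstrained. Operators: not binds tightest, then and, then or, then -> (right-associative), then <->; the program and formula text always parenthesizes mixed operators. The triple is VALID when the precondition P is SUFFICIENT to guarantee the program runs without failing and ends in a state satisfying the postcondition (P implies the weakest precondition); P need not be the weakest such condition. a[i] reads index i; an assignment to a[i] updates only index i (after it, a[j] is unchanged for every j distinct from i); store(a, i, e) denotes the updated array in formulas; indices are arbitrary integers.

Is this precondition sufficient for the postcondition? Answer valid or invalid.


Working backward. After the program, the postcondition n + 6 < 3 must hold; in canonical form it is n < -3.
Before lim := 2*w - w: n < -3
Before x := x + 3*t + 5: n < -3
The weakest precondition is n < -3.
Check whether n < -5 implies it.
Every state satisfying the precondition satisfies the weakest precondition: the implication holds.
Answer: valid


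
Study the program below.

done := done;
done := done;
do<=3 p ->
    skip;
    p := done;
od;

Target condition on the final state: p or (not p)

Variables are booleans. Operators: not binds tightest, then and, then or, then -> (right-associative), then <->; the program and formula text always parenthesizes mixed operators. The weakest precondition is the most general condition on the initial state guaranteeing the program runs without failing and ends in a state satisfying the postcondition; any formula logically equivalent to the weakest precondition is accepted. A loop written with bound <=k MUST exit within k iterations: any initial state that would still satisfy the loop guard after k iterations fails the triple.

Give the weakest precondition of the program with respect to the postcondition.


Working backward. After the program, the postcondition p or (not p) must hold; in canonical form it is true.
Before the loop (bound <=3), unroll the exhaustion recursion (WP_0 = exit-now case; WP_j = one more guarded iteration, up to j = 3):
  WP_0: not p
  WP_1: p -> (not done)
  WP_2: p -> (done -> (not done))
  WP_3: p -> (done -> (done -> (not done)))
So before the loop: p -> (done -> (done -> (not done)))
Before done := done: p -> (done -> (done -> (not done)))
Before done := done: p -> (done -> (done -> (not done)))
Answer: WP = p -> (done -> (done -> (not done)))


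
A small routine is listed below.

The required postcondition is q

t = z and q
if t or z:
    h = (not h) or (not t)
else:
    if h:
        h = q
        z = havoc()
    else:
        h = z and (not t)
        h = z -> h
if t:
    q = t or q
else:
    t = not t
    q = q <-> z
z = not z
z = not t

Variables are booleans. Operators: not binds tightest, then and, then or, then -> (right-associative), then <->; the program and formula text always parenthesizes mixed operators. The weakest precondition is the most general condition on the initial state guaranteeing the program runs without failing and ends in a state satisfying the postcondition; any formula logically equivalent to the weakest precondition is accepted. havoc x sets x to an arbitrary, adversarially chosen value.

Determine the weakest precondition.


Working backward. After the program, q must hold.
Before z := not t: q
Before z := not z: q
Then branch requires t or q; else branch requires q <-> z.
Before the if: (t -> (t or q)) and ((not t) -> (q <-> z))
Then branch requires (t -> (t or q)) and ((not t) -> (q <-> z)); else branch requires (h -> ((t -> (t or q)) and ((not t) -> q) and ((not t) -> (not q)))) and ((not h) -> ((t -> (t or q)) and ((not t) -> (q <-> z)))).
Before the if: ((t or z) -> ((t -> (t or q)) and ((not t) -> (q <-> z)))) and ((not (t or z)) -> ((h -> ((t -> (t or q)) and ((not t) -> q) and ((not t) -> (not q)))) and ((not h) -> ((t -> (t or q)) and ((not t) -> (q <-> z))))))
Before t := z and q: (((z and q) or z) -> (((z and q) -> ((z and q) or q)) and ((not (z and q)) -> (q <-> z)))) and ((not ((z and q) or z)) -> ((h -> (((z and q) -> ((z and q) or q)) and ((not (z and q)) -> q) and ((not (z and q)) -> (not q)))) and ((not h) -> (((z and q) -> ((z and q) or q)) and ((not (z and q)) -> (q <-> z))))))
Answer: WP = (((z and q) or z) -> (((z and q) -> ((z and q) or q)) and ((not (z and q)) -> (q <-> z)))) and ((not ((z and q) or z)) -> ((h -> (((z and q) -> ((z and q) or q)) and ((not (z and q)) -> q) and ((not (z and q)) -> (not q)))) and ((not h) -> (((z and q) -> ((z and q) or q)) and ((not (z and q)) -> (q <-> z))))))


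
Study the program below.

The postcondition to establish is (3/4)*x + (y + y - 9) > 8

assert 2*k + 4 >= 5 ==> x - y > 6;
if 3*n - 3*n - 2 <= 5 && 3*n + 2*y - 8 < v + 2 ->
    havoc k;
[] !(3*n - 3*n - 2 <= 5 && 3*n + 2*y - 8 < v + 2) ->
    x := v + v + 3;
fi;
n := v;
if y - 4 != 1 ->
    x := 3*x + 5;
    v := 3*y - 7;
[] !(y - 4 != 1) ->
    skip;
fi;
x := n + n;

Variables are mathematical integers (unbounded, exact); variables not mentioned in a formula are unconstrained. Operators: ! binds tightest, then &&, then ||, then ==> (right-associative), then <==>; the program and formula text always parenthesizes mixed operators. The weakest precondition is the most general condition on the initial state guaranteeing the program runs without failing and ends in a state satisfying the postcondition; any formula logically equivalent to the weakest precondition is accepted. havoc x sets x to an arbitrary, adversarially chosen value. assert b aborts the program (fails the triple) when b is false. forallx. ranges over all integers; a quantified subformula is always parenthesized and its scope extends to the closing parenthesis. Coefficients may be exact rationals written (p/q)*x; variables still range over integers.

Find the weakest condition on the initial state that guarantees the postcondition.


Working backward. After the program, the postcondition (3/4)*x + (y + y - 9) > 8 must hold; in canonical form it is (3/4)*x + 2*y > 17.
Before x := n + n: (3/2)*n + 2*y > 17
Then branch requires (3/2)*n + 2*y > 17; else branch requires (3/2)*n + 2*y > 17.
Before the if: (y != 5 ==> (3/2)*n + 2*y > 17) && ((!(y != 5)) ==> (3/2)*n + 2*y > 17)
Before n := v: (y != 5 ==> (3/2)*v + 2*y > 17) && ((!(y != 5)) ==> (3/2)*v + 2*y > 17)
Then branch requires (y != 5 ==> (3/2)*v + 2*y > 17) && ((!(y != 5)) ==> (3/2)*v + 2*y > 17); else branch requires (y != 5 ==> (3/2)*v + 2*y > 17) && ((!(y != 5)) ==> (3/2)*v + 2*y > 17).
Before the if: (3*n + 2*y < v + 10 ==> ((y != 5 ==> (3/2)*v + 2*y > 17) && ((!(y != 5)) ==> (3/2)*v + 2*y > 17))) && ((!(3*n + 2*y < v + 10)) ==> ((y != 5 ==> (3/2)*v + 2*y > 17) && ((!(y != 5)) ==> (3/2)*v + 2*y > 17)))
Before assert 2*k + 4 >= 5 ==> x - y > 6: (2*k >= 1 ==> x > y + 6) && (3*n + 2*y < v + 10 ==> ((y != 5 ==> (3/2)*v + 2*y > 17) && ((!(y != 5)) ==> (3/2)*v + 2*y > 17))) && ((!(3*n + 2*y < v + 10)) ==> ((y != 5 ==> (3/2)*v + 2*y > 17) && ((!(y != 5)) ==> (3/2)*v + 2*y > 17)))
Answer: WP = (2*k >= 1 ==> x > y + 6) && (3*n + 2*y < v + 10 ==> ((y != 5 ==> (3/2)*v + 2*y > 17) && ((!(y != 5)) ==> (3/2)*v + 2*y > 17))) && ((!(3*n + 2*y < v + 10)) ==> ((y != 5 ==> (3/2)*v + 2*y > 17) && ((!(y != 5)) ==> (3/2)*v + 2*y > 17)))


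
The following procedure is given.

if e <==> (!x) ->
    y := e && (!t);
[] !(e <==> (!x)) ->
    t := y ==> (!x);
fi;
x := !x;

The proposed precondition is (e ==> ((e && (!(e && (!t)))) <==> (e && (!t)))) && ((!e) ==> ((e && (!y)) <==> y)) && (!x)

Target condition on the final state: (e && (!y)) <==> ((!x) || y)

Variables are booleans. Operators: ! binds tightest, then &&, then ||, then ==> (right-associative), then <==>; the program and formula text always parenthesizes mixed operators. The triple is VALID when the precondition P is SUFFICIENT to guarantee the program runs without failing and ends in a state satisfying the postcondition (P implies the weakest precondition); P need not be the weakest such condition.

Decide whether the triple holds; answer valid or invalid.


Working backward. After the program, (e && (!y)) <==> ((!x) || y) must hold.
Before x := !x: (e && (!y)) <==> (x || y)
Then branch requires (e && (!(e && (!t)))) <==> (x || (e && (!t))); else branch requires (e && (!y)) <==> (x || y).
Before the if: ((e <==> (!x)) ==> ((e && (!(e && (!t)))) <==> (x || (e && (!t))))) && ((!(e <==> (!x))) ==> ((e && (!y)) <==> (x || y)))
The weakest precondition is ((e <==> (!x)) ==> ((e && (!(e && (!t)))) <==> (x || (e && (!t))))) && ((!(e <==> (!x))) ==> ((e && (!y)) <==> (x || y))).
Check whether (e ==> ((e && (!(e && (!t)))) <==> (e && (!t)))) && ((!e) ==> ((e && (!y)) <==> y)) && (!x) implies it.
Every state satisfying the precondition satisfies the weakest precondition: the implication holds.
Answer: valid


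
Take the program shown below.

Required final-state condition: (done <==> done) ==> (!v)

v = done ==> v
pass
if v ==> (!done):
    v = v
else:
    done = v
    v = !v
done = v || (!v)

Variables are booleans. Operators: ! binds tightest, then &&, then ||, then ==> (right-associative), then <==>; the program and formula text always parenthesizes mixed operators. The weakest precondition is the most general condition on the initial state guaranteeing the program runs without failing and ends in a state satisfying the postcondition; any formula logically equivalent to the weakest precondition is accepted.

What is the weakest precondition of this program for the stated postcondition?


Working backward. After the program, the postcondition (done <==> done) ==> (!v) must hold; in canonical form it is !v.
Before done := v || (!v): !v
Then branch requires !v; else branch requires v.
Before the if: ((v ==> (!done)) ==> (!v)) && ((!(v ==> (!done))) ==> v)
Before skip: ((v ==> (!done)) ==> (!v)) && ((!(v ==> (!done))) ==> v)
Before v := done ==> v: (((done ==> v) ==> (!done)) ==> (!(done ==> v))) && ((!((done ==> v) ==> (!done))) ==> (done ==> v))
Answer: WP = (((done ==> v) ==> (!done)) ==> (!(done ==> v))) && ((!((done ==> v) ==> (!done))) ==> (done ==> v))


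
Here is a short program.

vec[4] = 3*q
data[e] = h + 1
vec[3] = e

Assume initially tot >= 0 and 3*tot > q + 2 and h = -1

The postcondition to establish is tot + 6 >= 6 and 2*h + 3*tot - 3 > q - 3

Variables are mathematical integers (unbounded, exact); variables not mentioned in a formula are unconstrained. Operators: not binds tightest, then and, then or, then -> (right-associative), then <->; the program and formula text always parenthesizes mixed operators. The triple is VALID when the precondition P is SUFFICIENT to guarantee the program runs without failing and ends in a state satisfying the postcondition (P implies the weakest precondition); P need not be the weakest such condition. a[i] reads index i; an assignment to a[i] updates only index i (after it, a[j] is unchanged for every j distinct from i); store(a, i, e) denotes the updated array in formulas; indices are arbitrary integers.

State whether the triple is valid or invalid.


Working backward. After the program, the postcondition tot + 6 >= 6 and 2*h + 3*tot - 3 > q - 3 must hold; in canonical form it is tot >= 0 and 2*h + 3*tot > q.
Before vec[3] := e: tot >= 0 and 2*h + 3*tot > q
Before data[e] := h + 1: tot >= 0 and 2*h + 3*tot > q
Before vec[4] := 3*q: tot >= 0 and 2*h + 3*tot > q
The weakest precondition is tot >= 0 and 2*h + 3*tot > q.
Check whether tot >= 0 and 3*tot > q + 2 and h = -1 implies it.
Every state satisfying the precondition satisfies the weakest precondition: the implication holds.
Answer: valid
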